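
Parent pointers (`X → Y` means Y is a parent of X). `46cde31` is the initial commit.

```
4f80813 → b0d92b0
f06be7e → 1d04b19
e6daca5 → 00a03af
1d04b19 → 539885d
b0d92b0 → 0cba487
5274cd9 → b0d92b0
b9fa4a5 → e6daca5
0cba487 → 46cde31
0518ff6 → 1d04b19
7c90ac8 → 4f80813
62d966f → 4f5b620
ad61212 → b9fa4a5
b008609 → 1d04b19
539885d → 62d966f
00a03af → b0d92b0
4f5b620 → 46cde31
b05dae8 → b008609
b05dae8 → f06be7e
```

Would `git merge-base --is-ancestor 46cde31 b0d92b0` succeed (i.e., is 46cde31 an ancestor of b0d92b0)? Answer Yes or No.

Yes

Ancestors of b0d92b0 (commits reachable by following parents): {0cba487, 46cde31, b0d92b0}.
46cde31 is in that set, so it is an ancestor of b0d92b0.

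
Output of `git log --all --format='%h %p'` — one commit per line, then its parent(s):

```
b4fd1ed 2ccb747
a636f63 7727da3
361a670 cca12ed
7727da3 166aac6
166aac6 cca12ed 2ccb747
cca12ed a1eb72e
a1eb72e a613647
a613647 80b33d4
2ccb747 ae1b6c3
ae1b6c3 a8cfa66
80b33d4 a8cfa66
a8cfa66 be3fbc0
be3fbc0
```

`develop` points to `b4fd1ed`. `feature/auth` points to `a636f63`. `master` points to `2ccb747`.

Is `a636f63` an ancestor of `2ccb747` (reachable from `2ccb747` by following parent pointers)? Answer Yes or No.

No

Ancestors of 2ccb747: {2ccb747, a8cfa66, ae1b6c3, be3fbc0}.
a636f63 is not in that set, so it is not an ancestor of 2ccb747.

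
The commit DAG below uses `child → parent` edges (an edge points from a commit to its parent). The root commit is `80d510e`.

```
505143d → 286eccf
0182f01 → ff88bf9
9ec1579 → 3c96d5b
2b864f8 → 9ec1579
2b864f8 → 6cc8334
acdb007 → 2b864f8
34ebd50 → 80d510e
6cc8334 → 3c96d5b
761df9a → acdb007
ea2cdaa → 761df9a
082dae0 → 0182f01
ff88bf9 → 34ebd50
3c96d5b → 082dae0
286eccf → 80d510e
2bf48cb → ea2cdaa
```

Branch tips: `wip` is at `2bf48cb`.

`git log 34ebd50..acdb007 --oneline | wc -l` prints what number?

Reachable from acdb007: {0182f01, 082dae0, 2b864f8, 34ebd50, 3c96d5b, 6cc8334, 80d510e, 9ec1579, acdb007, ff88bf9}.
Reachable from 34ebd50: {34ebd50, 80d510e}.
In acdb007's history but not 34ebd50's: {0182f01, 082dae0, 2b864f8, 3c96d5b, 6cc8334, 9ec1579, acdb007, ff88bf9} — 8 commits.

8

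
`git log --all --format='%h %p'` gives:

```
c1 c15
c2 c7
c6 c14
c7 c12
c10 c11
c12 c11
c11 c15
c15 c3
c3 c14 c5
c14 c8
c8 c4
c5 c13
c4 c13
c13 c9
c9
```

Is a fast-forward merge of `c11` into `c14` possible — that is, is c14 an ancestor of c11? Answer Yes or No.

A fast-forward from c14 to c11 is possible iff c14 is an ancestor of c11.
Ancestors of c11: {c11, c13, c14, c15, c3, c4, c5, c8, c9}.
c14 is among them, so fast-forward is possible.

Yes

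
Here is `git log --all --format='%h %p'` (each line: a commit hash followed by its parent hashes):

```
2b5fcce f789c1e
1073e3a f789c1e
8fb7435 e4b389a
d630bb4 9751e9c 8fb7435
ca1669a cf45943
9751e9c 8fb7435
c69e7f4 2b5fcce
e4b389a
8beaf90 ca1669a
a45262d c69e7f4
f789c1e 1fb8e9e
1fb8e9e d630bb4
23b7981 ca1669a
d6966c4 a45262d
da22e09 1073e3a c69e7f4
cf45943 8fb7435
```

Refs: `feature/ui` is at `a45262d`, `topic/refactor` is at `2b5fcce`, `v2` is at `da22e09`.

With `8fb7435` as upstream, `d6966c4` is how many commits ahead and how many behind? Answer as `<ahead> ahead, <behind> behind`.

8 ahead, 0 behind

Reachable from d6966c4: {1fb8e9e, 2b5fcce, 8fb7435, 9751e9c, a45262d, c69e7f4, d630bb4, d6966c4, e4b389a, f789c1e}.
Reachable from 8fb7435: {8fb7435, e4b389a}.
Only in d6966c4's history (ahead): {1fb8e9e, 2b5fcce, 9751e9c, a45262d, c69e7f4, d630bb4, d6966c4, f789c1e} — 8.
Only in 8fb7435's history (behind): {} — 0.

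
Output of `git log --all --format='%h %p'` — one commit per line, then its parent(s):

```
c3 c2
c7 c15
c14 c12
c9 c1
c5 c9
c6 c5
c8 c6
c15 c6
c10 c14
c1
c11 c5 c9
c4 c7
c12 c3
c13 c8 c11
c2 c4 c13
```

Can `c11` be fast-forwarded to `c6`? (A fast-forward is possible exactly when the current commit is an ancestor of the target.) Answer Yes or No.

No

A fast-forward from c11 to c6 is possible iff c11 is an ancestor of c6.
Ancestors of c6: {c1, c5, c6, c9}.
c11 is not among them, so fast-forward is not possible.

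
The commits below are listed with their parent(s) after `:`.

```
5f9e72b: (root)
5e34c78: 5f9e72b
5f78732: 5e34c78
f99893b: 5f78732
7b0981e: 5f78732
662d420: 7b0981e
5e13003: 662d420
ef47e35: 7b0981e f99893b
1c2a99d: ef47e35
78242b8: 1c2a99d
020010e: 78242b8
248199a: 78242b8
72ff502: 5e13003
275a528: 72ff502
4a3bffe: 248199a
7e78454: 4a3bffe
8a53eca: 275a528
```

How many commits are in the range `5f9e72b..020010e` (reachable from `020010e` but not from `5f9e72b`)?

Reachable from 020010e: {020010e, 1c2a99d, 5e34c78, 5f78732, 5f9e72b, 78242b8, 7b0981e, ef47e35, f99893b}.
Reachable from 5f9e72b: {5f9e72b}.
In 020010e's history but not 5f9e72b's: {020010e, 1c2a99d, 5e34c78, 5f78732, 78242b8, 7b0981e, ef47e35, f99893b} — 8 commits.

8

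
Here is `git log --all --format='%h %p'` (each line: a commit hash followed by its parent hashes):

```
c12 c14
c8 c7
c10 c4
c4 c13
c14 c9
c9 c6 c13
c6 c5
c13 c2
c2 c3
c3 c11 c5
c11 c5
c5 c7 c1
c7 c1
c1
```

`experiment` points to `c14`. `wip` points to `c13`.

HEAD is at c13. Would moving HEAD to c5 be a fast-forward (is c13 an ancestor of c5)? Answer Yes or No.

No

A fast-forward from c13 to c5 is possible iff c13 is an ancestor of c5.
Ancestors of c5: {c1, c5, c7}.
c13 is not among them, so fast-forward is not possible.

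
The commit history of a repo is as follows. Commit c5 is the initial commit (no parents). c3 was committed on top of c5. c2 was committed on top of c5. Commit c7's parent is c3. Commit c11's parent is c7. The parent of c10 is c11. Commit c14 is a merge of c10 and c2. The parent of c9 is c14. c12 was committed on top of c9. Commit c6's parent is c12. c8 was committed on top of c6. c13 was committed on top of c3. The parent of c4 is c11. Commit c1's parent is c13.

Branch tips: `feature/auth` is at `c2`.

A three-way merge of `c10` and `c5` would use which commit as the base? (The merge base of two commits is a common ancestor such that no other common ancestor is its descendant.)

Ancestors of c10: {c10, c11, c3, c5, c7}.
Ancestors of c5: {c5}.
Common ancestors: {c5}.
The only common ancestor is c5, so it is the merge base.

c5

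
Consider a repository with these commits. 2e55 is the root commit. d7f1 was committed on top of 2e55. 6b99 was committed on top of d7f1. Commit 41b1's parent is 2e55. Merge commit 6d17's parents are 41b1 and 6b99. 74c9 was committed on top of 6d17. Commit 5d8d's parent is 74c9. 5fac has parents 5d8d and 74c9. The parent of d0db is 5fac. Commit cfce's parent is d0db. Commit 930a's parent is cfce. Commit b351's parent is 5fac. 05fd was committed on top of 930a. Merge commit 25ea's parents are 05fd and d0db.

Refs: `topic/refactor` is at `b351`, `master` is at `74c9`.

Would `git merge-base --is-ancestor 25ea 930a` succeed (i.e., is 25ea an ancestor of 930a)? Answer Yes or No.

Ancestors of 930a: {2e55, 41b1, 5d8d, 5fac, 6b99, 6d17, 74c9, 930a, cfce, d0db, d7f1}.
25ea is not in that set, so it is not an ancestor of 930a.

No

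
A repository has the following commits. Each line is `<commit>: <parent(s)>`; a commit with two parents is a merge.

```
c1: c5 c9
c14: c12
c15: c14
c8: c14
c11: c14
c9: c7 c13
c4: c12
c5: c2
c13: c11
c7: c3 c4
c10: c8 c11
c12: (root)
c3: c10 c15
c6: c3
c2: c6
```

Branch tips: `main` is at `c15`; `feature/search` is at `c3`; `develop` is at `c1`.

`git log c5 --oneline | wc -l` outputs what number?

10

Walking parent pointers from c5: reachable set = {c10, c11, c12, c14, c15, c2, c3, c5, c6, c8}.
That is 10 commits.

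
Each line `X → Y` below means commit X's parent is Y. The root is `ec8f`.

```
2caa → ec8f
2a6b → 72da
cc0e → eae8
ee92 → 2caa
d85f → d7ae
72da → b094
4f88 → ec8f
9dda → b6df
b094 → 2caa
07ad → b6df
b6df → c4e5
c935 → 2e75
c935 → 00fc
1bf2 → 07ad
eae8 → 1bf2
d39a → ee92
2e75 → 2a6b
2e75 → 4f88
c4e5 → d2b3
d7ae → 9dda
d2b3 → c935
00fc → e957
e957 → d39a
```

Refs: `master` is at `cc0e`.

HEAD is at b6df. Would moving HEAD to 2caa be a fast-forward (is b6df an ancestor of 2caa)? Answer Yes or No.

A fast-forward from b6df to 2caa is possible iff b6df is an ancestor of 2caa.
Ancestors of 2caa: {2caa, ec8f}.
b6df is not among them, so fast-forward is not possible.

No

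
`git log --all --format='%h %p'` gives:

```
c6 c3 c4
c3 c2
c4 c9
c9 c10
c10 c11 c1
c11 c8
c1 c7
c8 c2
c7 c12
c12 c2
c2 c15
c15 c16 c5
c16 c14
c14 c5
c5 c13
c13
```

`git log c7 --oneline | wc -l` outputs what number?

8

Walking parent pointers from c7: reachable set = {c12, c13, c14, c15, c16, c2, c5, c7}.
That is 8 commits.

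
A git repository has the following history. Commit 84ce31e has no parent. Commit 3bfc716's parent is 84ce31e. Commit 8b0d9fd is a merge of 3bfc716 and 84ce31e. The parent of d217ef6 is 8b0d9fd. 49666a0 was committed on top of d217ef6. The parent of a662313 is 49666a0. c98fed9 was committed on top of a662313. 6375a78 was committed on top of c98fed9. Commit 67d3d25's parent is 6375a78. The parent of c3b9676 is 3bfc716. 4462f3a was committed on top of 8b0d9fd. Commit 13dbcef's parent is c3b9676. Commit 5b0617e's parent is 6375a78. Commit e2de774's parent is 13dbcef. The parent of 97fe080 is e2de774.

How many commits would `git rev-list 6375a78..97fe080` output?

4

Reachable from 97fe080: {13dbcef, 3bfc716, 84ce31e, 97fe080, c3b9676, e2de774}.
Reachable from 6375a78: {3bfc716, 49666a0, 6375a78, 84ce31e, 8b0d9fd, a662313, c98fed9, d217ef6}.
In 97fe080's history but not 6375a78's: {13dbcef, 97fe080, c3b9676, e2de774} — 4 commits.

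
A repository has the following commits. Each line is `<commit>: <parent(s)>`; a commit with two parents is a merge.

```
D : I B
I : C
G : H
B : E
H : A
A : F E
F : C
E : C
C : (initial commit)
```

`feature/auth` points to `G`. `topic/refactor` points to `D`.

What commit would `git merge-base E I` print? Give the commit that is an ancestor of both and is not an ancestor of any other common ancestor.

Ancestors of E: {C, E}.
Ancestors of I: {C, I}.
Common ancestors: {C}.
The only common ancestor is C, so it is the merge base.

C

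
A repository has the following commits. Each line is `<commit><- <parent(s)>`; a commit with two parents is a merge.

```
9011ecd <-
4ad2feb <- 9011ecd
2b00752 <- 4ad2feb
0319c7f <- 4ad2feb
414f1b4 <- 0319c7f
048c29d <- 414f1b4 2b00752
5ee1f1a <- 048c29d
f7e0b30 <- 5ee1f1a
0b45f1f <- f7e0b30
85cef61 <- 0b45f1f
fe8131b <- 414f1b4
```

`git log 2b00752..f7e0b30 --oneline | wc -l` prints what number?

5

Reachable from f7e0b30: {0319c7f, 048c29d, 2b00752, 414f1b4, 4ad2feb, 5ee1f1a, 9011ecd, f7e0b30}.
Reachable from 2b00752: {2b00752, 4ad2feb, 9011ecd}.
In f7e0b30's history but not 2b00752's: {0319c7f, 048c29d, 414f1b4, 5ee1f1a, f7e0b30} — 5 commits.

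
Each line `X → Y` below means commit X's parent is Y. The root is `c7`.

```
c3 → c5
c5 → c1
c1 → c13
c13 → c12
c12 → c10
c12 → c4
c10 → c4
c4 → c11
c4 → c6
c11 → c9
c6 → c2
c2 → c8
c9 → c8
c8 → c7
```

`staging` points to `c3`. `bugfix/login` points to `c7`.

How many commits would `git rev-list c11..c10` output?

Reachable from c10: {c10, c11, c2, c4, c6, c7, c8, c9}.
Reachable from c11: {c11, c7, c8, c9}.
In c10's history but not c11's: {c10, c2, c4, c6} — 4 commits.

4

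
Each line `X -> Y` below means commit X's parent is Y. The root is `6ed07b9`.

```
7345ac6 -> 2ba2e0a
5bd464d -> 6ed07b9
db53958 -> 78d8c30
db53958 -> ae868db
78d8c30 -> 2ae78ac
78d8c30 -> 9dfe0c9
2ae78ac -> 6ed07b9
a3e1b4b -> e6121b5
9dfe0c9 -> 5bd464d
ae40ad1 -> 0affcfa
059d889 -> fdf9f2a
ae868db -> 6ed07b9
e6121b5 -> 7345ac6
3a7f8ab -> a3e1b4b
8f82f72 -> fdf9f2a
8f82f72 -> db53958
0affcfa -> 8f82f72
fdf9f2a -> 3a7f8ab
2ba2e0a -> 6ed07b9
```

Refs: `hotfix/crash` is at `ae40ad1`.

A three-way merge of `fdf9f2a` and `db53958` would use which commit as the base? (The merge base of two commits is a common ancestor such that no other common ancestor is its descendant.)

Ancestors of fdf9f2a: {2ba2e0a, 3a7f8ab, 6ed07b9, 7345ac6, a3e1b4b, e6121b5, fdf9f2a}.
Ancestors of db53958: {2ae78ac, 5bd464d, 6ed07b9, 78d8c30, 9dfe0c9, ae868db, db53958}.
Common ancestors: {6ed07b9}.
The only common ancestor is 6ed07b9, so it is the merge base.

6ed07b9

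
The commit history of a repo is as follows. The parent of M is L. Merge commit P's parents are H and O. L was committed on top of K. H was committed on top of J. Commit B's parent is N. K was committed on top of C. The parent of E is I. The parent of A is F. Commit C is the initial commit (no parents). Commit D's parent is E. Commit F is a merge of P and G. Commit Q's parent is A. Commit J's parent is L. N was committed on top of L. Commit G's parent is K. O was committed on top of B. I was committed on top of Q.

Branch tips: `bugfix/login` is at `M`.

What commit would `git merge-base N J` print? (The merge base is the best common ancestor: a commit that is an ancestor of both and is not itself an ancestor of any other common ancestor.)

L

Ancestors of N: {C, K, L, N}.
Ancestors of J: {C, J, K, L}.
Common ancestors: {C, K, L}.
Among these, L is not an ancestor of any other common ancestor — it is the merge base.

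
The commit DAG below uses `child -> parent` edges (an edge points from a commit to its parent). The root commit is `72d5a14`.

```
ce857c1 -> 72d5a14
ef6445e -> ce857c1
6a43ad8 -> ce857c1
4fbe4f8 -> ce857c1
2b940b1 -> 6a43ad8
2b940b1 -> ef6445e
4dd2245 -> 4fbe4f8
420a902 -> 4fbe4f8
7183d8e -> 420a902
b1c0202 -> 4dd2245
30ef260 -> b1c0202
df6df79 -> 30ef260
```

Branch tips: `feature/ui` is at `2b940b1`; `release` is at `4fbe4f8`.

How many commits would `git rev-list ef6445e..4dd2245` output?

Reachable from 4dd2245: {4dd2245, 4fbe4f8, 72d5a14, ce857c1}.
Reachable from ef6445e: {72d5a14, ce857c1, ef6445e}.
In 4dd2245's history but not ef6445e's: {4dd2245, 4fbe4f8} — 2 commits.

2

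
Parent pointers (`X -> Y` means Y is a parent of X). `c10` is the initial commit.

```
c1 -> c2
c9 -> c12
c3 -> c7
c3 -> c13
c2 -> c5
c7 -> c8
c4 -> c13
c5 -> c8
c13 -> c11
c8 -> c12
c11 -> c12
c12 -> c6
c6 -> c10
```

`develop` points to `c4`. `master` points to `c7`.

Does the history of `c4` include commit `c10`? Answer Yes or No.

Yes

Ancestors of c4 (commits reachable by following parents): {c10, c11, c12, c13, c4, c6}.
c10 is in that set, so it is an ancestor of c4.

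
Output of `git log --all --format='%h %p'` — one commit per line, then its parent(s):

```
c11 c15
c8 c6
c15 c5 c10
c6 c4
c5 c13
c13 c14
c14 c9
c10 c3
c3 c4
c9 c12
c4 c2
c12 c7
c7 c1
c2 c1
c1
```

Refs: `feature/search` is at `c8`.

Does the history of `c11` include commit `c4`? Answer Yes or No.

Ancestors of c11 (commits reachable by following parents): {c1, c10, c11, c12, c13, c14, c15, c2, c3, c4, c5, c7, c9}.
c4 is in that set, so it is an ancestor of c11.

Yes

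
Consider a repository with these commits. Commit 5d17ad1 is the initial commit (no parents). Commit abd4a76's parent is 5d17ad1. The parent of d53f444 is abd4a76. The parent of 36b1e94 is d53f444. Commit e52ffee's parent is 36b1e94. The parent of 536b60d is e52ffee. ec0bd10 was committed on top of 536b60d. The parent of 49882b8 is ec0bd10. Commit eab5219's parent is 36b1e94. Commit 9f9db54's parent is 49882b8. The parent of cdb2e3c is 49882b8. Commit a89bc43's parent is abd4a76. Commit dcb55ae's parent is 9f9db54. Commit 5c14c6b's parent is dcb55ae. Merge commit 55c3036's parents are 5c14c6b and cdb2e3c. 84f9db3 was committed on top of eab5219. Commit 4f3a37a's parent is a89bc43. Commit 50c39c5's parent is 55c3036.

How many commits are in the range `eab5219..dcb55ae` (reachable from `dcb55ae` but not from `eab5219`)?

Reachable from dcb55ae: {36b1e94, 49882b8, 536b60d, 5d17ad1, 9f9db54, abd4a76, d53f444, dcb55ae, e52ffee, ec0bd10}.
Reachable from eab5219: {36b1e94, 5d17ad1, abd4a76, d53f444, eab5219}.
In dcb55ae's history but not eab5219's: {49882b8, 536b60d, 9f9db54, dcb55ae, e52ffee, ec0bd10} — 6 commits.

6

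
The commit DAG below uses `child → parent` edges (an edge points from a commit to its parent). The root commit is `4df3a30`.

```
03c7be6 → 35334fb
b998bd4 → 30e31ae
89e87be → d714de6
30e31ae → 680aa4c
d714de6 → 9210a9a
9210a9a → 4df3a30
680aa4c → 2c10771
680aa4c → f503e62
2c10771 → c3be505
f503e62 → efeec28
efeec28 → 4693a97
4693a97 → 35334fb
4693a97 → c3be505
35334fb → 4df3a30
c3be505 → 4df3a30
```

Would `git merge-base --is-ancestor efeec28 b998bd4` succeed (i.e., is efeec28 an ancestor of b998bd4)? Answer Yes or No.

Yes

Ancestors of b998bd4 (commits reachable by following parents): {2c10771, 30e31ae, 35334fb, 4693a97, 4df3a30, 680aa4c, b998bd4, c3be505, efeec28, f503e62}.
efeec28 is in that set, so it is an ancestor of b998bd4.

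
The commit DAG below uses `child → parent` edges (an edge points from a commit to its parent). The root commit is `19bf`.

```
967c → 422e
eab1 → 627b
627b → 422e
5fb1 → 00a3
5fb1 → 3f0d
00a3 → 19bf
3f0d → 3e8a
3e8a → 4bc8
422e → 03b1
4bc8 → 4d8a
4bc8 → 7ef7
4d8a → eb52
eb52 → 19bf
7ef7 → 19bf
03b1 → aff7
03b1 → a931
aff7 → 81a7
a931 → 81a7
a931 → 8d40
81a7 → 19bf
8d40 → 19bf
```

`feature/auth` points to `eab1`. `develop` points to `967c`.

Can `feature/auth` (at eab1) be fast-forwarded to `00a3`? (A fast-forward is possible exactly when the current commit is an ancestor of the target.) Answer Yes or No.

No

A fast-forward from eab1 to 00a3 is possible iff eab1 is an ancestor of 00a3.
Ancestors of 00a3: {00a3, 19bf}.
eab1 is not among them, so fast-forward is not possible.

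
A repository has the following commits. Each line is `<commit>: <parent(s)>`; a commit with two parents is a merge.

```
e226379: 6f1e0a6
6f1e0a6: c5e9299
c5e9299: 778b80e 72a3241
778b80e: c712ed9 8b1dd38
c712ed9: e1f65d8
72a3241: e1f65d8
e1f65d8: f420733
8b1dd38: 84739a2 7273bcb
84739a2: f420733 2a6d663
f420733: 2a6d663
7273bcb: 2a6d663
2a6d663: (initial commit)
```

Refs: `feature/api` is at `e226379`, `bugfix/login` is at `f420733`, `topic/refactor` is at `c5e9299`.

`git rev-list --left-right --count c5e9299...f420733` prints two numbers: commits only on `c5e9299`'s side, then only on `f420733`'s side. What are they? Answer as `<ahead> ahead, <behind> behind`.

8 ahead, 0 behind

Reachable from c5e9299: {2a6d663, 7273bcb, 72a3241, 778b80e, 84739a2, 8b1dd38, c5e9299, c712ed9, e1f65d8, f420733}.
Reachable from f420733: {2a6d663, f420733}.
Only in c5e9299's history (ahead): {7273bcb, 72a3241, 778b80e, 84739a2, 8b1dd38, c5e9299, c712ed9, e1f65d8} — 8.
Only in f420733's history (behind): {} — 0.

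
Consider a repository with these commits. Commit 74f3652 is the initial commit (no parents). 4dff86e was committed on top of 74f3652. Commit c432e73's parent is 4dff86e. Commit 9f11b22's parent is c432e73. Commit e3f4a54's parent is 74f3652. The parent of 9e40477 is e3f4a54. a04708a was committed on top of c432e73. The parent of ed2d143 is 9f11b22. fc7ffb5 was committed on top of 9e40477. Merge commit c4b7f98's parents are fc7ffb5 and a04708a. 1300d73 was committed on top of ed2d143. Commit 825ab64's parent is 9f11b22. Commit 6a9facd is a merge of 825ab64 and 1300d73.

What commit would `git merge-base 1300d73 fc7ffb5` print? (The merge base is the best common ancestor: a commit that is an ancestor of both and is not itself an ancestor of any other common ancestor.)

74f3652

Ancestors of 1300d73: {1300d73, 4dff86e, 74f3652, 9f11b22, c432e73, ed2d143}.
Ancestors of fc7ffb5: {74f3652, 9e40477, e3f4a54, fc7ffb5}.
Common ancestors: {74f3652}.
The only common ancestor is 74f3652, so it is the merge base.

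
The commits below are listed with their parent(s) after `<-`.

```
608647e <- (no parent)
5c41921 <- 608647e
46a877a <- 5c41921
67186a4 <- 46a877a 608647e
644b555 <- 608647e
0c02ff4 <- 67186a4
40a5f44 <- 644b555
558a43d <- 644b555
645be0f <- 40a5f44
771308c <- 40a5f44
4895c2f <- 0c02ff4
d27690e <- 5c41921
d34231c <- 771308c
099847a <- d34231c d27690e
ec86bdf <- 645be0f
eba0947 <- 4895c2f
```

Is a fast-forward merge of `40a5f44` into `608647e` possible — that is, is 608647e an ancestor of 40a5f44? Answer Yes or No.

A fast-forward from 608647e to 40a5f44 is possible iff 608647e is an ancestor of 40a5f44.
Ancestors of 40a5f44: {40a5f44, 608647e, 644b555}.
608647e is among them, so fast-forward is possible.

Yes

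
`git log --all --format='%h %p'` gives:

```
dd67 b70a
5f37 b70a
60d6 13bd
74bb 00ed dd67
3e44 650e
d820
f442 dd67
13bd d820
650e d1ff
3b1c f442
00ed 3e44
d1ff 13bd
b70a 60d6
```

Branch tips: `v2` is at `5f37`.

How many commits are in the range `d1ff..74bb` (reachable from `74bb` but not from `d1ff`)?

Reachable from 74bb: {00ed, 13bd, 3e44, 60d6, 650e, 74bb, b70a, d1ff, d820, dd67}.
Reachable from d1ff: {13bd, d1ff, d820}.
In 74bb's history but not d1ff's: {00ed, 3e44, 60d6, 650e, 74bb, b70a, dd67} — 7 commits.

7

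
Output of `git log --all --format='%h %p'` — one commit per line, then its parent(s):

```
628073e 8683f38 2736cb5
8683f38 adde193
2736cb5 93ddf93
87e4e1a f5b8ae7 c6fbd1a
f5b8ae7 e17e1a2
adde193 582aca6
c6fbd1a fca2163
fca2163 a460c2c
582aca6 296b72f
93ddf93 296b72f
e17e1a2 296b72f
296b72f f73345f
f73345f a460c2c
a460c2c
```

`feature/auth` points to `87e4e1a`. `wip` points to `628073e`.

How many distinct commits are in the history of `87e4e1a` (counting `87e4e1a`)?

Walking parent pointers from 87e4e1a: reachable set = {296b72f, 87e4e1a, a460c2c, c6fbd1a, e17e1a2, f5b8ae7, f73345f, fca2163}.
That is 8 commits.

8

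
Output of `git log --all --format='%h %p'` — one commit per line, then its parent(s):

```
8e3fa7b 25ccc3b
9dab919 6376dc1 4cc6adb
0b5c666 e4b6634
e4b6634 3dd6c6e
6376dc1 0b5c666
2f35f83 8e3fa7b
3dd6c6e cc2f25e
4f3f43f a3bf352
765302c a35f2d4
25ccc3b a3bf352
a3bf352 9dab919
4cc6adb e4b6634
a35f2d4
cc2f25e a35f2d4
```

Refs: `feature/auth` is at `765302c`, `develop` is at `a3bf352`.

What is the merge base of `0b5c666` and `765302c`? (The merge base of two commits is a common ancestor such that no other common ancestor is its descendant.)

a35f2d4

Ancestors of 0b5c666: {0b5c666, 3dd6c6e, a35f2d4, cc2f25e, e4b6634}.
Ancestors of 765302c: {765302c, a35f2d4}.
Common ancestors: {a35f2d4}.
The only common ancestor is a35f2d4, so it is the merge base.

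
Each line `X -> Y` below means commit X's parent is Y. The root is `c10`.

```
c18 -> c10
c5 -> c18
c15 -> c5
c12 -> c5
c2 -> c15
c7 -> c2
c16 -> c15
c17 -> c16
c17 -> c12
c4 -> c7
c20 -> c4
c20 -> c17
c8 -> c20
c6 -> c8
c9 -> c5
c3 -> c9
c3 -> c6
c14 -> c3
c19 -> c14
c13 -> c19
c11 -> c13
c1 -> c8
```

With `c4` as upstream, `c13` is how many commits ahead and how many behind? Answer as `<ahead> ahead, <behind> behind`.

Reachable from c13: {c10, c12, c13, c14, c15, c16, c17, c18, c19, c2, c20, c3, c4, c5, c6, c7, c8, c9}.
Reachable from c4: {c10, c15, c18, c2, c4, c5, c7}.
Only in c13's history (ahead): {c12, c13, c14, c16, c17, c19, c20, c3, c6, c8, c9} — 11.
Only in c4's history (behind): {} — 0.

11 ahead, 0 behind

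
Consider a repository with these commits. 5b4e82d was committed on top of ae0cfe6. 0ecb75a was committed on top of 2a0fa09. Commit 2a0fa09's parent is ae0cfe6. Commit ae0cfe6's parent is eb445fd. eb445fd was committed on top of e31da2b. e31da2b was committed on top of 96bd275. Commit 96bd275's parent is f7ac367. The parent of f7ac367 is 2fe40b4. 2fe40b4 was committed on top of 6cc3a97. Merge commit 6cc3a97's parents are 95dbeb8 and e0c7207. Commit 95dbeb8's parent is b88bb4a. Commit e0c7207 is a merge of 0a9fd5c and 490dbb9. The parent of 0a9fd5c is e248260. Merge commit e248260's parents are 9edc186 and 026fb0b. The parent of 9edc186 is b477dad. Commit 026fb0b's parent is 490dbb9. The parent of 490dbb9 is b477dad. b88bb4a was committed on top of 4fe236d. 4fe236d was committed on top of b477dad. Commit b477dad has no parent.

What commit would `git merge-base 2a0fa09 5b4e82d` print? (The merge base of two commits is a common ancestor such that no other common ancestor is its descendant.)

ae0cfe6

Ancestors of 2a0fa09: {026fb0b, 0a9fd5c, 2a0fa09, 2fe40b4, 490dbb9, 4fe236d, 6cc3a97, 95dbeb8, 96bd275, 9edc186, ae0cfe6, b477dad, b88bb4a, e0c7207, e248260, e31da2b, eb445fd, f7ac367}.
Ancestors of 5b4e82d: {026fb0b, 0a9fd5c, 2fe40b4, 490dbb9, 4fe236d, 5b4e82d, 6cc3a97, 95dbeb8, 96bd275, 9edc186, ae0cfe6, b477dad, b88bb4a, e0c7207, e248260, e31da2b, eb445fd, f7ac367}.
Common ancestors: {026fb0b, 0a9fd5c, 2fe40b4, 490dbb9, 4fe236d, 6cc3a97, 95dbeb8, 96bd275, 9edc186, ae0cfe6, b477dad, b88bb4a, e0c7207, e248260, e31da2b, eb445fd, f7ac367}.
Among these, ae0cfe6 is not an ancestor of any other common ancestor — it is the merge base.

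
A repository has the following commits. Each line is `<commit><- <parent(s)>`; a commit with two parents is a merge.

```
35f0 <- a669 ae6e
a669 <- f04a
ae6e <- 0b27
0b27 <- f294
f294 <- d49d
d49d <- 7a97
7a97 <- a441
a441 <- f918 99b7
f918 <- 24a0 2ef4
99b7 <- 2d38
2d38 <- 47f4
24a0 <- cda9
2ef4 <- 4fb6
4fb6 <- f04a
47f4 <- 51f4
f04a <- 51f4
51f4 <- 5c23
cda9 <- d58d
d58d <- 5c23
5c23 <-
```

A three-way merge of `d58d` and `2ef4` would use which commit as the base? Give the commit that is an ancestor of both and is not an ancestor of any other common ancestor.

5c23

Ancestors of d58d: {5c23, d58d}.
Ancestors of 2ef4: {2ef4, 4fb6, 51f4, 5c23, f04a}.
Common ancestors: {5c23}.
The only common ancestor is 5c23, so it is the merge base.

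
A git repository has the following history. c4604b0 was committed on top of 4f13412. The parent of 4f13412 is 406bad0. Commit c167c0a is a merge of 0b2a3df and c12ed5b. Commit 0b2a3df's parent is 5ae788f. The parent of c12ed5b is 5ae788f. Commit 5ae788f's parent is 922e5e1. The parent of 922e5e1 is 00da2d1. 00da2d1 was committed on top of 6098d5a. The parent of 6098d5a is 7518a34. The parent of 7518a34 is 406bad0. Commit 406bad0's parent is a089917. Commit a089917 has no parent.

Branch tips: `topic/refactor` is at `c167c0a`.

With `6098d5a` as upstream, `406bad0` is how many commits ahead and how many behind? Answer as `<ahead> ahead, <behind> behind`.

0 ahead, 2 behind

Reachable from 406bad0: {406bad0, a089917}.
Reachable from 6098d5a: {406bad0, 6098d5a, 7518a34, a089917}.
Only in 406bad0's history (ahead): {} — 0.
Only in 6098d5a's history (behind): {6098d5a, 7518a34} — 2.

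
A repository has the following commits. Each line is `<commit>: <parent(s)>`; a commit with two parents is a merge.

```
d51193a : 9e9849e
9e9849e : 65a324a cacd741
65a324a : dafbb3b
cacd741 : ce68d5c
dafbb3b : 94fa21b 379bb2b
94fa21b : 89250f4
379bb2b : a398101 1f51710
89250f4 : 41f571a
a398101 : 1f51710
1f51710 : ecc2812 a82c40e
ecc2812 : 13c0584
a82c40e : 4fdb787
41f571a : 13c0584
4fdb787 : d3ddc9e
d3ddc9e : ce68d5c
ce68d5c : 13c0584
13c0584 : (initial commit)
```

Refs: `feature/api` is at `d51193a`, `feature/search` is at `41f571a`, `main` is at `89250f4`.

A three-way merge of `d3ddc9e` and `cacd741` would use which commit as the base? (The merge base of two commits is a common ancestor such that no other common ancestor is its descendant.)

Ancestors of d3ddc9e: {13c0584, ce68d5c, d3ddc9e}.
Ancestors of cacd741: {13c0584, cacd741, ce68d5c}.
Common ancestors: {13c0584, ce68d5c}.
Among these, ce68d5c is not an ancestor of any other common ancestor — it is the merge base.

ce68d5c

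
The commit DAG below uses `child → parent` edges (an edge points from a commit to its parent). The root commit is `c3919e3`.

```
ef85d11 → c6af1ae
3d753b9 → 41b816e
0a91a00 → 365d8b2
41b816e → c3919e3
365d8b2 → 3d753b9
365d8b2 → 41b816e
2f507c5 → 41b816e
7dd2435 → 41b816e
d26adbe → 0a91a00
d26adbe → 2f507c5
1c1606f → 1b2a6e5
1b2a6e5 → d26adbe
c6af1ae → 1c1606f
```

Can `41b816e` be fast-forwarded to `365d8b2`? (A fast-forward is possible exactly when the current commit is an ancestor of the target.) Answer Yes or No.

Yes

A fast-forward from 41b816e to 365d8b2 is possible iff 41b816e is an ancestor of 365d8b2.
Ancestors of 365d8b2: {365d8b2, 3d753b9, 41b816e, c3919e3}.
41b816e is among them, so fast-forward is possible.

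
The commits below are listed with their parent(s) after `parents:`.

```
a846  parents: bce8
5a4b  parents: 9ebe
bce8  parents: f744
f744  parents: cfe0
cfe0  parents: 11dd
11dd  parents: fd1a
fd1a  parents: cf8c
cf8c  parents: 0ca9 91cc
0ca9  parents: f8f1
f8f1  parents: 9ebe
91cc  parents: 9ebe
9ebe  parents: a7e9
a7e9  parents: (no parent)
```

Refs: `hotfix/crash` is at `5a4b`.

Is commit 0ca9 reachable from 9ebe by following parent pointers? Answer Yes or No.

Ancestors of 9ebe: {9ebe, a7e9}.
0ca9 is not in that set, so it is not an ancestor of 9ebe.

No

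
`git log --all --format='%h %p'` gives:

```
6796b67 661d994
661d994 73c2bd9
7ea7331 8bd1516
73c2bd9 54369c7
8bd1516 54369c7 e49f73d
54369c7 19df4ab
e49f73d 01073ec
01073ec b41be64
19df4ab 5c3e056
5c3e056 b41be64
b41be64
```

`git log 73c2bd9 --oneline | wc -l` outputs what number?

Walking parent pointers from 73c2bd9: reachable set = {19df4ab, 54369c7, 5c3e056, 73c2bd9, b41be64}.
That is 5 commits.

5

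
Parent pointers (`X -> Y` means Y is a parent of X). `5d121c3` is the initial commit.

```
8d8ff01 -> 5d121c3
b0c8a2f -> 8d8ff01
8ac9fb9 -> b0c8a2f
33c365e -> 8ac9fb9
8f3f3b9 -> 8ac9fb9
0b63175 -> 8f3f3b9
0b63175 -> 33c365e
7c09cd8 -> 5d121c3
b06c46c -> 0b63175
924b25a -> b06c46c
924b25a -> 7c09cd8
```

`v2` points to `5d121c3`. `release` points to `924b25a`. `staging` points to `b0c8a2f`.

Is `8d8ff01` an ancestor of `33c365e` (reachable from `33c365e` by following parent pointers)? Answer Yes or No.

Yes

Ancestors of 33c365e (commits reachable by following parents): {33c365e, 5d121c3, 8ac9fb9, 8d8ff01, b0c8a2f}.
8d8ff01 is in that set, so it is an ancestor of 33c365e.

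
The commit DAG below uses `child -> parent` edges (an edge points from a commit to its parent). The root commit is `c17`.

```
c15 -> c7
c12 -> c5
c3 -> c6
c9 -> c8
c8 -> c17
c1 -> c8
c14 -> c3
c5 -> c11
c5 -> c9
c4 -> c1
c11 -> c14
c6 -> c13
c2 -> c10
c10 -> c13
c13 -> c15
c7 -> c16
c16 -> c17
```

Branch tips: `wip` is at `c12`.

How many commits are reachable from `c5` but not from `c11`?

3

Reachable from c5: {c11, c13, c14, c15, c16, c17, c3, c5, c6, c7, c8, c9}.
Reachable from c11: {c11, c13, c14, c15, c16, c17, c3, c6, c7}.
In c5's history but not c11's: {c5, c8, c9} — 3 commits.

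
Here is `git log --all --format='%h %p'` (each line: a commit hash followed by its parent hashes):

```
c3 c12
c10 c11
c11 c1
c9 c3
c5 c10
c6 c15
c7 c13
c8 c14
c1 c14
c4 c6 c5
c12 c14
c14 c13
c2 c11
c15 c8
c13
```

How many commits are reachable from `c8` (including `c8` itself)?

3

Walking parent pointers from c8: reachable set = {c13, c14, c8}.
That is 3 commits.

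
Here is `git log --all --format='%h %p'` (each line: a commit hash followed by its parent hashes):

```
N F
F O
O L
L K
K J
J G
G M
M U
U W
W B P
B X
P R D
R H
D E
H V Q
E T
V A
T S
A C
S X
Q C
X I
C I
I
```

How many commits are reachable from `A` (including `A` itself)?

Walking parent pointers from A: reachable set = {A, C, I}.
That is 3 commits.

3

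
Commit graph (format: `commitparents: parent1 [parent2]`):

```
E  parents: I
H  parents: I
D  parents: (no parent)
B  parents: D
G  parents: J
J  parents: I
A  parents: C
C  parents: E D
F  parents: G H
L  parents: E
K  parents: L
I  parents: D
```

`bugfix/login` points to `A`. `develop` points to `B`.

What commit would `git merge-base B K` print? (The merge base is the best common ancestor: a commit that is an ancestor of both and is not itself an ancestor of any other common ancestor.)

Ancestors of B: {B, D}.
Ancestors of K: {D, E, I, K, L}.
Common ancestors: {D}.
The only common ancestor is D, so it is the merge base.

D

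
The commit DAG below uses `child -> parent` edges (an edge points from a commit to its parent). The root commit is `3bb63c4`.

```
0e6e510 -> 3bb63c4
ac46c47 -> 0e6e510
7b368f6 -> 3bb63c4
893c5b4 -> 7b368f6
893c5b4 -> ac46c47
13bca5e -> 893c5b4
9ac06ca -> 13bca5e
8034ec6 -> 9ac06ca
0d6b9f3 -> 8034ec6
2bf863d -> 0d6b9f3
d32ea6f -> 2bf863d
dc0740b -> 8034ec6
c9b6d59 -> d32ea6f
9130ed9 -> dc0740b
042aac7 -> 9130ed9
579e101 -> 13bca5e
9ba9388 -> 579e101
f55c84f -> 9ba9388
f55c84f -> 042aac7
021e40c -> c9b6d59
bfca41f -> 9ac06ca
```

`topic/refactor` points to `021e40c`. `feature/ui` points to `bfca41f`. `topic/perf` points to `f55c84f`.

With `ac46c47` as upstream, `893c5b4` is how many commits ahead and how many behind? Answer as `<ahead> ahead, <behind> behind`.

2 ahead, 0 behind

Reachable from 893c5b4: {0e6e510, 3bb63c4, 7b368f6, 893c5b4, ac46c47}.
Reachable from ac46c47: {0e6e510, 3bb63c4, ac46c47}.
Only in 893c5b4's history (ahead): {7b368f6, 893c5b4} — 2.
Only in ac46c47's history (behind): {} — 0.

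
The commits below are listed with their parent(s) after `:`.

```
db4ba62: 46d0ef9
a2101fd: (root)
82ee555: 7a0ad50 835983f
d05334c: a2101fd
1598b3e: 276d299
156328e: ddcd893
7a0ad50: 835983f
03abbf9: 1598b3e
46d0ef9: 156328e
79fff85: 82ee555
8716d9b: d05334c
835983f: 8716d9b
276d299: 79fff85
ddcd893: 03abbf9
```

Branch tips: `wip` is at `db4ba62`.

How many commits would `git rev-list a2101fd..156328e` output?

11

Reachable from 156328e: {03abbf9, 156328e, 1598b3e, 276d299, 79fff85, 7a0ad50, 82ee555, 835983f, 8716d9b, a2101fd, d05334c, ddcd893}.
Reachable from a2101fd: {a2101fd}.
In 156328e's history but not a2101fd's: {03abbf9, 156328e, 1598b3e, 276d299, 79fff85, 7a0ad50, 82ee555, 835983f, 8716d9b, d05334c, ddcd893} — 11 commits.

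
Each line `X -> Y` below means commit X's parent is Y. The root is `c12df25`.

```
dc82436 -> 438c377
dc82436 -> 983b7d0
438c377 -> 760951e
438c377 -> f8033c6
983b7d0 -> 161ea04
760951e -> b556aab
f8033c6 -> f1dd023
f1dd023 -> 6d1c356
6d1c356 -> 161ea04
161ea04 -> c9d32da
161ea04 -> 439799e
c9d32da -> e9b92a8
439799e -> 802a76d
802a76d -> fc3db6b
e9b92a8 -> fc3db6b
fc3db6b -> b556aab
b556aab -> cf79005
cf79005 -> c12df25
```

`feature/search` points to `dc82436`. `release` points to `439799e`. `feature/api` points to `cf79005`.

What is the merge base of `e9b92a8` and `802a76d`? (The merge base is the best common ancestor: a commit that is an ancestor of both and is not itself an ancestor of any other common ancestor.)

Ancestors of e9b92a8: {b556aab, c12df25, cf79005, e9b92a8, fc3db6b}.
Ancestors of 802a76d: {802a76d, b556aab, c12df25, cf79005, fc3db6b}.
Common ancestors: {b556aab, c12df25, cf79005, fc3db6b}.
Among these, fc3db6b is not an ancestor of any other common ancestor — it is the merge base.

fc3db6b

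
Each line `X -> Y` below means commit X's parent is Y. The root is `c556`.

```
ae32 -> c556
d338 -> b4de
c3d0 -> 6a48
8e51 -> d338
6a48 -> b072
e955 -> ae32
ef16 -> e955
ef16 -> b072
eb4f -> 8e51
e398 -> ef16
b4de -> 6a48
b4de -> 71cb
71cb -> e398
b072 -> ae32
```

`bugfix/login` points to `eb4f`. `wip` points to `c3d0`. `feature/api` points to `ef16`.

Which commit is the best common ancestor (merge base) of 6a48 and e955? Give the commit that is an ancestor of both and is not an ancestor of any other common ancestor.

Ancestors of 6a48: {6a48, ae32, b072, c556}.
Ancestors of e955: {ae32, c556, e955}.
Common ancestors: {ae32, c556}.
Among these, ae32 is not an ancestor of any other common ancestor — it is the merge base.

ae32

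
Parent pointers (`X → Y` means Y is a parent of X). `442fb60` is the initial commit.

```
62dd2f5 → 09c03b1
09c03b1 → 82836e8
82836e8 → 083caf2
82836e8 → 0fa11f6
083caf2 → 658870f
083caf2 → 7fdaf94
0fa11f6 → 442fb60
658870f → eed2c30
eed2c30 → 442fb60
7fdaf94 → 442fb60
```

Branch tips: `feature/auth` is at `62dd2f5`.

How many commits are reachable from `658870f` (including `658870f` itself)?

Walking parent pointers from 658870f: reachable set = {442fb60, 658870f, eed2c30}.
That is 3 commits.

3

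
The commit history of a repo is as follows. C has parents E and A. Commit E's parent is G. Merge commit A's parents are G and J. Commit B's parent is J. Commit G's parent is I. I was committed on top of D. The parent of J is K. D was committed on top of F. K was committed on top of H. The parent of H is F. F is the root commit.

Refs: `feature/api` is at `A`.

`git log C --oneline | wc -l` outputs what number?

Walking parent pointers from C: reachable set = {A, C, D, E, F, G, H, I, J, K}.
That is 10 commits.

10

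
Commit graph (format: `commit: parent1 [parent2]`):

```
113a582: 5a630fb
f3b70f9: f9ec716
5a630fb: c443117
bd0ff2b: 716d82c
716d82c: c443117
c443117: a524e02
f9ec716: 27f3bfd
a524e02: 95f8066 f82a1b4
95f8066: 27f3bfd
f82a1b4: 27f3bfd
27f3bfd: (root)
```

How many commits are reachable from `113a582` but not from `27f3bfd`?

6

Reachable from 113a582: {113a582, 27f3bfd, 5a630fb, 95f8066, a524e02, c443117, f82a1b4}.
Reachable from 27f3bfd: {27f3bfd}.
In 113a582's history but not 27f3bfd's: {113a582, 5a630fb, 95f8066, a524e02, c443117, f82a1b4} — 6 commits.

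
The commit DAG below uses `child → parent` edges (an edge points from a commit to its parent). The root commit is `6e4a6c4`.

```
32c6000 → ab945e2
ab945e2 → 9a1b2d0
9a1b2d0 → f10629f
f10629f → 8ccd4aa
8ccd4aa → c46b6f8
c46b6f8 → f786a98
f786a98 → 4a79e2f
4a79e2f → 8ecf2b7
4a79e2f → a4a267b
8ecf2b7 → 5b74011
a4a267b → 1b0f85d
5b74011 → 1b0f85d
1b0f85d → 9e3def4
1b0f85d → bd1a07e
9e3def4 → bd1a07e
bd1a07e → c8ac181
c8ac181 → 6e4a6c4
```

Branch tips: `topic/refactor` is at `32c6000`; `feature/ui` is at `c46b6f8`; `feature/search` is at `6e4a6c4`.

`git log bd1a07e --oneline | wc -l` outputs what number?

Walking parent pointers from bd1a07e: reachable set = {6e4a6c4, bd1a07e, c8ac181}.
That is 3 commits.

3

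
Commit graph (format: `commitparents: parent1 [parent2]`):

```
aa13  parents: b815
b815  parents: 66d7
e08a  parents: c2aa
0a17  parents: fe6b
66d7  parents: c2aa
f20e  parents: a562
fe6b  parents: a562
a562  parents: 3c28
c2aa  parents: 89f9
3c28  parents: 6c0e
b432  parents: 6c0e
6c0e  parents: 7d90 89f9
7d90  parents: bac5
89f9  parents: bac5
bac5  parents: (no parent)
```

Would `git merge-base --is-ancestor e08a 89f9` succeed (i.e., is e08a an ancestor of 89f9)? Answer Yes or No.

No

Ancestors of 89f9: {89f9, bac5}.
e08a is not in that set, so it is not an ancestor of 89f9.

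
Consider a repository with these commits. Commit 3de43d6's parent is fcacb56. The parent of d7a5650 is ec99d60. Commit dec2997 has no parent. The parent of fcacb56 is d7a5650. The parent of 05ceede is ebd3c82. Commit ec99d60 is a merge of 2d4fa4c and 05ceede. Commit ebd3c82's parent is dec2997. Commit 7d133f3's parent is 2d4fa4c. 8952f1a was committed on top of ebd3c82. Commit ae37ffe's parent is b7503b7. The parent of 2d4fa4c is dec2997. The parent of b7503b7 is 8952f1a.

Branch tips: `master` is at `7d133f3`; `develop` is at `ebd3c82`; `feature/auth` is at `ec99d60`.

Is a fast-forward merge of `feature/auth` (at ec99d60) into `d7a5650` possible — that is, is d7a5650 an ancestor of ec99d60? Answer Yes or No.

A fast-forward from d7a5650 to ec99d60 is possible iff d7a5650 is an ancestor of ec99d60.
Ancestors of ec99d60: {05ceede, 2d4fa4c, dec2997, ebd3c82, ec99d60}.
d7a5650 is not among them, so fast-forward is not possible.

No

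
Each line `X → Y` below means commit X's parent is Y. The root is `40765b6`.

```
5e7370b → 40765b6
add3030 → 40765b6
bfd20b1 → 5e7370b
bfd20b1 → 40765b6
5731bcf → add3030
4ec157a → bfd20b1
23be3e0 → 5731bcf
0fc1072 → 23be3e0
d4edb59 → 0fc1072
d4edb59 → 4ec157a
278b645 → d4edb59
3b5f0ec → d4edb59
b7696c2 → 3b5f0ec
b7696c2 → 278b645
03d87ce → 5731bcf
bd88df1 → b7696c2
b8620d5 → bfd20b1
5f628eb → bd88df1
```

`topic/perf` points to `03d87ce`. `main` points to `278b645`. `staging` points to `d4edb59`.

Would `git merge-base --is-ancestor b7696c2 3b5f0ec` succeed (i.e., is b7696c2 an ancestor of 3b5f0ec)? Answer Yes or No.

No

Ancestors of 3b5f0ec: {0fc1072, 23be3e0, 3b5f0ec, 40765b6, 4ec157a, 5731bcf, 5e7370b, add3030, bfd20b1, d4edb59}.
b7696c2 is not in that set, so it is not an ancestor of 3b5f0ec.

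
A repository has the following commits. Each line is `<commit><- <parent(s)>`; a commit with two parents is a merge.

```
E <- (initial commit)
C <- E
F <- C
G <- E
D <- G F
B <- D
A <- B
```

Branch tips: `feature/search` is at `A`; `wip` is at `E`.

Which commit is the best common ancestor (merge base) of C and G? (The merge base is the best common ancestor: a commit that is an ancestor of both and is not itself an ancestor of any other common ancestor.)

E

Ancestors of C: {C, E}.
Ancestors of G: {E, G}.
Common ancestors: {E}.
The only common ancestor is E, so it is the merge base.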